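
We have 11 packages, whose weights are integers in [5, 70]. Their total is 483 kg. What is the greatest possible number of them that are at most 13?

Suppose k of them are at most 13. Those contribute at most 13 each and the rest at most 70 each.
So the total is at most 13k + 70(11 − k) = 770 − 57k. This must still be ≥ 483, so k ≤ 5.
k = 5 is achieved by 5 values at 13 and 6 at 70, total 485; lower one of the 70's by 2 (still > 13) to reach 483.

5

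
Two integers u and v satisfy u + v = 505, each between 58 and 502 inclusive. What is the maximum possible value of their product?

uv = u(505 − u) is maximized when u is as near 505/2 as the bounds allow.
Taking u = 252 and v = 253 (both in [58, 502]) gives uv = 63756.

63756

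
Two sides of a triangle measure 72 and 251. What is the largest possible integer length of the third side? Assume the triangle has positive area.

322

The third side must be less than 72 + 251 = 323.
The largest integer below 323 is 322.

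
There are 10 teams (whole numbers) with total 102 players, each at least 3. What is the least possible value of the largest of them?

Some value must be at least ⌈102/10⌉ = 11, since 10 × 10 = 100 < 102.
Taking 8 copies of 10 and 2 copies of 11 gives exactly 102, so 11 is attained.

11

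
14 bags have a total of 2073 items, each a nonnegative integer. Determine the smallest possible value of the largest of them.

The average is 2073/14 > 148, so not all 14 can be 148 or less; the largest is ≥ 149.
Equality holds with 1 value of 149 and 13 values of 148.

149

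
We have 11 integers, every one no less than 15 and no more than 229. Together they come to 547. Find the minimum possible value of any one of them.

To make one integer as small as possible, make the other 10 as large as possible.
The other 10 can take up 10 × 229 = 2290 ≥ 547 − 15, so one integer can sit at its floor of 15.
Achievable: one at 15 and the other 10 totalling 532, which fits since 10 × 15 ≤ 532 ≤ 10 × 229.

15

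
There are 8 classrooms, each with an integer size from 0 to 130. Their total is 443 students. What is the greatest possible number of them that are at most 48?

Each value at 48 or below falls at least 130 − 48 = 82 short of the ceiling 130.
The ceiling total is 8 × 130 = 1040, and we need 443, so at most ⌊(1040 − 443)/82⌋ = 7 can be that low.
k = 7 is achieved by 7 values at 48 and 1 at 130, total 466; lower one of the 130's by 23 (still > 48) to reach 443.

7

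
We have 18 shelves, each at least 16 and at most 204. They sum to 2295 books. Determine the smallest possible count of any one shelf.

16

To make one shelf as small as possible, make the other 17 as large as possible.
The other 17 can take up 17 × 204 = 3468 ≥ 2295 − 16, so one shelf can sit at its floor of 16.
Achievable: one at 16 and the other 17 totalling 2279, which fits since 17 × 16 ≤ 2279 ≤ 17 × 204.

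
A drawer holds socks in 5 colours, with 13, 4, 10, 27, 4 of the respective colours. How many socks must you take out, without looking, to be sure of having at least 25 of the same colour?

56

In the worst case you take as many as possible of each colour without reaching 25: 13 + 4 + 10 + 24 + 4 = 55.
The next one must give 25 of some colour, so 55 + 1 = 56.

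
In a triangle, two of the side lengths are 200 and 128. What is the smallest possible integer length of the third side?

73

The third side must exceed |200 − 128| = 72.
The smallest integer above 72 is 73.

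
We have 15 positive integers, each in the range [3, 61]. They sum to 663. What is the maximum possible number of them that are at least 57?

With k values at 57 or above and the rest at least 3, the sum is at least 45 + 54k.
Since the sum is 663, we need 54k ≤ 618, i.e. k ≤ 11.
k = 11 is achieved by 11 values at 57 and 4 at 3, total 639; add 24 to one value (staying below 57) to reach 663.

11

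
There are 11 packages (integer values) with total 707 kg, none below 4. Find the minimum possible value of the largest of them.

65

The 11 values sum to 707, so their maximum is at least ⌈707/11⌉ = 65.
Taking 8 copies of 64 and 3 copies of 65 gives exactly 707, so 65 is attained.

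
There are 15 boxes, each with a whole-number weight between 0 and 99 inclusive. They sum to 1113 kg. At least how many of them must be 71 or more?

3

If only k of them are at least 71, the other 15 − k are at most 70, so the total is at most k·99 + (15 − k)·70.
This must reach 1113, so k·99 + (15 − k)·70 ≥ 1113, giving k ≥ 3.
Exactly 3 works: 3 values at 99 and 12 at 70 total 1137; lower one of the high values by 24 (still ≥ 71) to hit 1113.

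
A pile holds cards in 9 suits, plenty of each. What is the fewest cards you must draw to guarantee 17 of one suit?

145

In the worst case you draw 16 of each of the 9 suits: 9 × 16 = 144.
One more forces 17 of some suit, so 144 + 1 = 145.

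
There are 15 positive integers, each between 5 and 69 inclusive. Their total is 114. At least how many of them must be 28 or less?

14

Let j be the number exceeding 28. Then the total is ≥ 29·j + 5·(15 − j) = 75 + 24j.
So 24j ≤ 39 and j ≤ 1; hence at least 15 − 1 = 14 are ≤ 28.
Exactly 14 works: 14 values at 5 and 1 at 29 total 99; raise one of the low values by 15 (still ≤ 28) to hit 114.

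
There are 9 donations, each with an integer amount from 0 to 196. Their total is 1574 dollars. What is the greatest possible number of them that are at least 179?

8

With k values at 179 or above and the rest at least 0, the sum is at least 0 + 179k.
Since the sum is 1574, we need 179k ≤ 1574, i.e. k ≤ 8.
k = 8 is achieved by 8 values at 179 and 1 at 0, total 1432; add 142 to one value (staying below 179) to reach 1574.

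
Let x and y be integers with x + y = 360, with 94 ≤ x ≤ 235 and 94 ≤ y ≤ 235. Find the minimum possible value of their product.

For a fixed sum, xy is smallest when x and y are as far apart as possible.
The extreme feasible split is x = 125, y = 235, giving xy = 29375.

29375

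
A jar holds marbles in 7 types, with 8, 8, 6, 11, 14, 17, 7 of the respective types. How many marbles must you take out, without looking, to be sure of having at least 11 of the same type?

60

In the worst case you take as many as possible of each type without reaching 11: 8 + 8 + 6 + 10 + 10 + 10 + 7 = 59.
The next one must give 11 of some type, so 59 + 1 = 60.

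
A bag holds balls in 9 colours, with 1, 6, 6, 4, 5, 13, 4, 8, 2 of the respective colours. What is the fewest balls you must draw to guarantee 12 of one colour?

In the worst case you take as many as possible of each colour without reaching 12: 1 + 6 + 6 + 4 + 5 + 11 + 4 + 8 + 2 = 47.
The next one must give 12 of some colour, so 47 + 1 = 48.

48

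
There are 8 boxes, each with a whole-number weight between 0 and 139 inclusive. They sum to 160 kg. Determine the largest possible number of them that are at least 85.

1

If k of the values are ≥ 85, the total is ≥ 85k + 0(8 − k).
Setting 85k + 0(8 − k) ≤ 160 gives 85k ≤ 160, so k ≤ 1.
k = 1 is achieved by 1 value at 85 and 7 at 0, total 85; add 75 to one value (staying below 85) to reach 160.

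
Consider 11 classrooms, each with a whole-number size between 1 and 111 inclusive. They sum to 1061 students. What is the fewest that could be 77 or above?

If only k of them are at least 77, the other 11 − k are at most 76, so the total is at most k·111 + (11 − k)·76.
This must reach 1061, so k·111 + (11 − k)·76 ≥ 1061, giving k ≥ 7.
Exactly 7 works: 7 values at 111 and 4 at 76 total 1081; lower one of the high values by 20 (still ≥ 77) to hit 1061.

7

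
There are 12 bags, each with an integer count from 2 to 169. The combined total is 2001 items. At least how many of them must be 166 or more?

Suppose at most 12 − j of them reach 166; then j values are ≤ 165 and the rest ≤ 169.
The total is then ≤ 165·j + 169·(12 − j) = 2028 − 4j. For this to be ≥ 2001 we need j ≤ 6, so at least 12 − 6 = 6 must reach 166.
Exactly 6 works: 6 values at 169 and 6 at 165 total 2004; lower one of the high values by 3 (still ≥ 166) to hit 2001.

6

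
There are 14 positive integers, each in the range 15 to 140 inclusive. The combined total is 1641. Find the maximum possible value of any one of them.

To make one integer as large as possible, make the other 13 as small as possible.
The other 13 contribute at least 13 × 15 = 195, leaving at most 1641 − 195 = 1446.
But each integer is capped at 140, so the maximum is 140.
Achievable: one at 140 and the other 13 totalling 1501, which fits since 13 × 15 ≤ 1501 ≤ 13 × 140.

140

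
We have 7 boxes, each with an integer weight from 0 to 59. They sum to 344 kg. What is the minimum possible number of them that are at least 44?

If only k of them are at least 44, the other 7 − k are at most 43, so the total is at most k·59 + (7 − k)·43.
This must reach 344, so k·59 + (7 − k)·43 ≥ 344, giving k ≥ 3.
Exactly 3 works: 3 values at 59 and 4 at 43 total 349; lower one of the high values by 5 (still ≥ 44) to hit 344.

3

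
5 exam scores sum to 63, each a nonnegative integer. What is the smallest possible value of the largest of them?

13

The 5 values sum to 63, so their maximum is at least ⌈63/5⌉ = 13.
Equality holds with 3 values of 13 and 2 values of 12.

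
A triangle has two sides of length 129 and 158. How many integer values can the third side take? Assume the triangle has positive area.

The triangle inequality gives |129 − 158| < c < 129 + 158, i.e. 29 < c < 287.
So c can be any integer from 30 to 286: 257 values.

257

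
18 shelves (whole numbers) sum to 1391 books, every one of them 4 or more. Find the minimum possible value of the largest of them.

78

The 18 values sum to 1391, so their maximum is at least ⌈1391/18⌉ = 78.
Equality holds with 5 values of 78 and 13 values of 77.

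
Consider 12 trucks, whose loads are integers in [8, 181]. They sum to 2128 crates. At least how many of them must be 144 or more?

Suppose at most 12 − j of them reach 144; then j values are ≤ 143 and the rest ≤ 181.
The total is then ≤ 143·j + 181·(12 − j) = 2172 − 38j. For this to be ≥ 2128 we need j ≤ 1, so at least 12 − 1 = 11 must reach 144.
Exactly 11 works: 11 values at 181 and 1 at 143 total 2134; lower one of the high values by 6 (still ≥ 144) to hit 2128.

11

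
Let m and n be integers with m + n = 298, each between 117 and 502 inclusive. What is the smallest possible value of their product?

For a fixed sum, mn is smallest when m and n are as far apart as possible.
At the endpoint m = 117, n = 298 − 117 = 181, so mn = 117 × 181 = 21177.

21177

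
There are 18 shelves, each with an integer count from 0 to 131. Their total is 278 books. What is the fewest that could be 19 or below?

5

Let j be the number exceeding 19. Then the total is ≥ 20·j + 0·(18 − j) = 0 + 20j.
So 20j ≤ 278 and j ≤ 13; hence at least 18 − 13 = 5 are ≤ 19.
Exactly 5 works: 5 values at 0 and 13 at 20 total 260; raise one of the low values by 18 (still ≤ 19) to hit 278.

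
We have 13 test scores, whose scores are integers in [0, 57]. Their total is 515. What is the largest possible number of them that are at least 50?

10

With k values at 50 or above and the rest at least 0, the sum is at least 0 + 50k.
Since the sum is 515, we need 50k ≤ 515, i.e. k ≤ 10.
k = 10 is achieved by 10 values at 50 and 3 at 0, total 500; add 15 to one value (staying below 50) to reach 515.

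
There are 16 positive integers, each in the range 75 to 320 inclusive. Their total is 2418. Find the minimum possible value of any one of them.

75

Minimizing one value means maximizing the remaining 15.
The other 15 can take up 15 × 320 = 4800 ≥ 2418 − 75, so one integer can sit at its floor of 75.
Achievable: one at 75 and the other 15 totalling 2343, which fits since 15 × 75 ≤ 2343 ≤ 15 × 320.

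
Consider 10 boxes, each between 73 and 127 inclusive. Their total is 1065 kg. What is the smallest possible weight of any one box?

73

To make one box as small as possible, make the other 9 as large as possible.
The other 9 can take up 9 × 127 = 1143 ≥ 1065 − 73, so one box can sit at its floor of 73.
Achievable: one at 73 and the other 9 totalling 992, which fits since 9 × 73 ≤ 992 ≤ 9 × 127.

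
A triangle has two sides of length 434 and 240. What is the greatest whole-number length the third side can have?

673

The third side must be less than 434 + 240 = 674.
The largest integer below 674 is 673.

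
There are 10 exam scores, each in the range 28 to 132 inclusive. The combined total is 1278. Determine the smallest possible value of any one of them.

Minimizing one value means maximizing the remaining 9.
The other 9 contribute at most 9 × 132 = 1188, leaving at least 1278 − 1188 = 90.
Since 90 ≥ 28, this is achievable: one at 90 and 9 at 132.

90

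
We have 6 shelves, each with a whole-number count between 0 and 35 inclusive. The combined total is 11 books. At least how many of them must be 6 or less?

5

Each value above 6 is at least 7, contributing at least 7 − 0 = 7 above the floor 0.
The sum exceeds the floor total 0 by 11, so at most ⌊11/7⌋ = 1 exceed 6, and at least 5 are ≤ 6.
Exactly 5 works: 5 values at 0 and 1 at 7 total 7; raise one of the low values by 4 (still ≤ 6) to hit 11.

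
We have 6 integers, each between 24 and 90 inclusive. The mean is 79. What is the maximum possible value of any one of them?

To make one integer as large as possible, make the other 5 as small as possible.
The total is 6 × 79 = 474.
The other 5 contribute at least 5 × 24 = 120, leaving at most 474 − 120 = 354.
But each integer is capped at 90, so the maximum is 90.
Achievable: one at 90 and the other 5 totalling 384, which fits since 5 × 24 ≤ 384 ≤ 5 × 90.

90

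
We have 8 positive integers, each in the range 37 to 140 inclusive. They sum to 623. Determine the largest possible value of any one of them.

140

Maximizing one value means minimizing the remaining 7.
The other 7 contribute at least 7 × 37 = 259, leaving at most 623 − 259 = 364.
But each integer is capped at 140, so the maximum is 140.
Achievable: one at 140 and the other 7 totalling 483, which fits since 7 × 37 ≤ 483 ≤ 7 × 140.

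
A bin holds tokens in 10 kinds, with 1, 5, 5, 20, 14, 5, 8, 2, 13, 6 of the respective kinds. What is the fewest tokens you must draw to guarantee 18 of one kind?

77

In the worst case you take as many as possible of each kind without reaching 18: 1 + 5 + 5 + 17 + 14 + 5 + 8 + 2 + 13 + 6 = 76.
The next one must give 18 of some kind, so 76 + 1 = 77.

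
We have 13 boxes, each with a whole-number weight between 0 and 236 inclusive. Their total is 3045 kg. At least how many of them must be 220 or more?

12

If only k of them are at least 220, the other 13 − k are at most 219, so the total is at most k·236 + (13 − k)·219.
This must reach 3045, so k·236 + (13 − k)·219 ≥ 3045, giving k ≥ 12.
Exactly 12 works: 12 values at 236 and 1 at 219 total 3051; lower one of the high values by 6 (still ≥ 220) to hit 3045.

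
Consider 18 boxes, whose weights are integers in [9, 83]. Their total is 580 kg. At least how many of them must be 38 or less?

Let j be the number exceeding 38. Then the total is ≥ 39·j + 9·(18 − j) = 162 + 30j.
So 30j ≤ 418 and j ≤ 13; hence at least 18 − 13 = 5 are ≤ 38.
Exactly 5 works: 5 values at 9 and 13 at 39 total 552; raise one of the low values by 28 (still ≤ 38) to hit 580.

5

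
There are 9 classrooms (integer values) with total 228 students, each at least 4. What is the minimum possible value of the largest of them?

Some value must be at least ⌈228/9⌉ = 26, since 9 × 25 = 225 < 228.
Equality holds with 3 values of 26 and 6 values of 25.

26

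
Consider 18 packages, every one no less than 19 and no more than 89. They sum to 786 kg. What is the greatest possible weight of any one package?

To make one package as large as possible, make the other 17 as small as possible.
The other 17 contribute at least 17 × 19 = 323, leaving at most 786 − 323 = 463.
But each package is capped at 89, so the maximum is 89.
Achievable: one at 89 and the other 17 totalling 697, which fits since 17 × 19 ≤ 697 ≤ 17 × 89.

89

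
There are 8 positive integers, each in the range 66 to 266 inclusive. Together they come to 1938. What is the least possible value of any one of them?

Minimizing one value means maximizing the remaining 7.
The other 7 contribute at most 7 × 266 = 1862, leaving at least 1938 − 1862 = 76.
Since 76 ≥ 66, this is achievable: one at 76 and 7 at 266.

76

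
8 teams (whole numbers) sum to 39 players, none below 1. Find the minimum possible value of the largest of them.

If every one of the 8 were at most 4, the total would be at most 8 × 4 = 32 < 39.
Taking 1 copy of 4 and 7 copies of 5 gives exactly 39, so 5 is attained.

5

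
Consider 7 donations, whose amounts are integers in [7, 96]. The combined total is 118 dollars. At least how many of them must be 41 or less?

6

Let j be the number exceeding 41. Then the total is ≥ 42·j + 7·(7 − j) = 49 + 35j.
So 35j ≤ 69 and j ≤ 1; hence at least 7 − 1 = 6 are ≤ 41.
Exactly 6 works: 6 values at 7 and 1 at 42 total 84; raise one of the low values by 34 (still ≤ 41) to hit 118.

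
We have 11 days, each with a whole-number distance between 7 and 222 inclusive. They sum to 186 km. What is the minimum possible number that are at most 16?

Each value above 16 is at least 17, contributing at least 17 − 7 = 10 above the floor 7.
The sum exceeds the floor total 77 by 109, so at most ⌊109/10⌋ = 10 exceed 16, and at least 1 are ≤ 16.
Exactly 1 works: 1 value at 7 and 10 at 17 total 177; raise one of the low values by 9 (still ≤ 16) to hit 186.

1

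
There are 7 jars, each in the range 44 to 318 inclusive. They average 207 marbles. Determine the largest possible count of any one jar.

318

To make one jar as large as possible, make the other 6 as small as possible.
The total is 7 × 207 = 1449.
The other 6 contribute at least 6 × 44 = 264, leaving at most 1449 − 264 = 1185.
But each jar is capped at 318, so the maximum is 318.
Achievable: one at 318 and the other 6 totalling 1131, which fits since 6 × 44 ≤ 1131 ≤ 6 × 318.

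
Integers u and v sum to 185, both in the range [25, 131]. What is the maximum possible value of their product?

For a fixed sum, the product uv is largest when u and v are as close as possible.
Taking u = 92 and v = 93 (both in [25, 131]) gives uv = 8556.

8556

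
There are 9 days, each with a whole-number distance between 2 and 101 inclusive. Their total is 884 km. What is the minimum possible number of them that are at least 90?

If only k of them are at least 90, the other 9 − k are at most 89, so the total is at most k·101 + (9 − k)·89.
This must reach 884, so k·101 + (9 − k)·89 ≥ 884, giving k ≥ 7.
Exactly 7 works: 7 values at 101 and 2 at 89 total 885; lower one of the high values by 1 (still ≥ 90) to hit 884.

7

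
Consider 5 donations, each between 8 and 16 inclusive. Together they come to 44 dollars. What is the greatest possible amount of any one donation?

12

To make one donation as large as possible, make the other 4 as small as possible.
The other 4 contribute at least 4 × 8 = 32, leaving at most 44 − 32 = 12.
Since 12 ≤ 16, this is achievable: one at 12 and 4 at 8.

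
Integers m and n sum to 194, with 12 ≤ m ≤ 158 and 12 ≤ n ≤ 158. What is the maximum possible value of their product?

With m + n fixed, mn peaks when the two are closest together.
Taking m = 97 and n = 97 (both in [12, 158]) gives mn = 9409.

9409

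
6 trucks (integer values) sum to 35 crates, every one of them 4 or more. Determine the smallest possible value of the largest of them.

The average is 35/6 > 5, so not all 6 can be 5 or less; the largest is ≥ 6.
Achievable: 5 of them at 6 and 1 at 5 total 35.

6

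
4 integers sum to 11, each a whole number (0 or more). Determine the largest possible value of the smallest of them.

2

If every one of the 4 were at least 3, the total would be at least 4 × 3 = 12 > 11.
Achievable: 1 of them at 2 and 3 at 3 total 11.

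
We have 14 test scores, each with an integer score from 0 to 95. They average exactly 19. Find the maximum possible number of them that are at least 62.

The total is 14 × 19 = 266.
If k of the values are ≥ 62, the total is ≥ 62k + 0(14 − k).
Setting 62k + 0(14 − k) ≤ 266 gives 62k ≤ 266, so k ≤ 4.
k = 4 is achieved by 4 values at 62 and 10 at 0, total 248; add 18 to one value (staying below 62) to reach 266.

4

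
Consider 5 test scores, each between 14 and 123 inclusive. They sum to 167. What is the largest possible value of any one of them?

111

Maximizing one value means minimizing the remaining 4.
The other 4 contribute at least 4 × 14 = 56, leaving at most 167 − 56 = 111.
Since 111 ≤ 123, this is achievable: one at 111 and 4 at 14.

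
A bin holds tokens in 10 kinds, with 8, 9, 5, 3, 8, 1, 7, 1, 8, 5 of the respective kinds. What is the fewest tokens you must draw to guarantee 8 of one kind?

In the worst case you take as many as possible of each kind without reaching 8: 7 + 7 + 5 + 3 + 7 + 1 + 7 + 1 + 7 + 5 = 50.
The next one must give 8 of some kind, so 50 + 1 = 51.

51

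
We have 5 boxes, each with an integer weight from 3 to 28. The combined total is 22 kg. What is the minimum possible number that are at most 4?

If only k of them are at most 4, the other 5 − k are at least 5, so the total is at least (5 − k)·5 + k·3.
This is ≤ 22, so (5 − k)·5 + 3k ≤ 22, which gives k ≥ 2.
Exactly 2 works: 2 values at 3 and 3 at 5 total 21; raise one of the low values by 1 (still ≤ 4) to hit 22.

2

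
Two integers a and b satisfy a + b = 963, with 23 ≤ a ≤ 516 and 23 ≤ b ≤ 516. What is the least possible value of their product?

230652

For a fixed sum, ab is smallest when a and b are as far apart as possible.
The extreme feasible split is a = 447, b = 516, giving ab = 230652.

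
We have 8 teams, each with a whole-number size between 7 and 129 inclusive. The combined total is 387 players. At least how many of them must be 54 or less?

2

Each value above 54 is at least 55, contributing at least 55 − 7 = 48 above the floor 7.
The sum exceeds the floor total 56 by 331, so at most ⌊331/48⌋ = 6 exceed 54, and at least 2 are ≤ 54.
Exactly 2 works: 2 values at 7 and 6 at 55 total 344; raise one of the low values by 43 (still ≤ 54) to hit 387.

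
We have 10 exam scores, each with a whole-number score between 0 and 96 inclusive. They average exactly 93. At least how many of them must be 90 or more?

The total is 10 × 93 = 930.
Suppose at most 10 − j of them reach 90; then j values are ≤ 89 and the rest ≤ 96.
The total is then ≤ 89·j + 96·(10 − j) = 960 − 7j. For this to be ≥ 930 we need j ≤ 4, so at least 10 − 4 = 6 must reach 90.
Exactly 6 works: 6 values at 96 and 4 at 89 total 932; lower one of the high values by 2 (still ≥ 90) to hit 930.

6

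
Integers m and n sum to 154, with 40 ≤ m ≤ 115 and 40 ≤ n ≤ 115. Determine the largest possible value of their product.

5929

For a fixed sum, the product mn is largest when m and n are as close as possible.
Taking m = 77 and n = 77 (both in [40, 115]) gives mn = 5929.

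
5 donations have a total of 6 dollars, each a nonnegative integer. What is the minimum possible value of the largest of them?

If every one of the 5 were at most 1, the total would be at most 5 × 1 = 5 < 6.
Achievable: 1 of them at 2 and 4 at 1 total 6.

2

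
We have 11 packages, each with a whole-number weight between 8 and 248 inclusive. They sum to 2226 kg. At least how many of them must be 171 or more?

Each value short of 171 is at most 170, costing at least 248 − 170 = 78 against the maximum total of 2728.
We can afford to lose at most 2728 − 2226 = 502, so at most ⌊502/78⌋ = 6 fall short, and at least 5 are ≥ 171.
Exactly 5 works: 5 values at 248 and 6 at 170 total 2260; lower one of the high values by 34 (still ≥ 171) to hit 2226.

5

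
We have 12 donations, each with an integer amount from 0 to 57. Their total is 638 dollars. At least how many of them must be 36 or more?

10

If only k of them are at least 36, the other 12 − k are at most 35, so the total is at most k·57 + (12 − k)·35.
This must reach 638, so k·57 + (12 − k)·35 ≥ 638, giving k ≥ 10.
Exactly 10 works: 10 values at 57 and 2 at 35 total 640; lower one of the high values by 2 (still ≥ 36) to hit 638.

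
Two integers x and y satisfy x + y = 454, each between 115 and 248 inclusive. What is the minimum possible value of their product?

xy = x(454 − x) is concave in x, so over [206, 248] it is minimized at an endpoint.
The extreme feasible split is x = 206, y = 248, giving xy = 51088.

51088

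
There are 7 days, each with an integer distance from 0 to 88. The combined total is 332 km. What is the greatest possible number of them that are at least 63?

With k values at 63 or above and the rest at least 0, the sum is at least 0 + 63k.
Since the sum is 332, we need 63k ≤ 332, i.e. k ≤ 5.
k = 5 is achieved by 5 values at 63 and 2 at 0, total 315; add 17 to one value (staying below 63) to reach 332.

5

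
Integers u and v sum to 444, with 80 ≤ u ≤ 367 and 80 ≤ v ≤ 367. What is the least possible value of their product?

29120

For a fixed sum, uv is smallest when u and v are as far apart as possible.
At the endpoint u = 80, v = 444 − 80 = 364, so uv = 80 × 364 = 29120.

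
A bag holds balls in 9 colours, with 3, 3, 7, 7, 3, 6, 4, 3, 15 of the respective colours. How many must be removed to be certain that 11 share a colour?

47

In the worst case you take as many as possible of each colour without reaching 11: 3 + 3 + 7 + 7 + 3 + 6 + 4 + 3 + 10 = 46.
The next one must give 11 of some colour, so 46 + 1 = 47.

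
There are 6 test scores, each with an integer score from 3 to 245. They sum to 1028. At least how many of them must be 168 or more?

1

Each value short of 168 is at most 167, costing at least 245 − 167 = 78 against the maximum total of 1470.
We can afford to lose at most 1470 − 1028 = 442, so at most ⌊442/78⌋ = 5 fall short, and at least 1 are ≥ 168.
Exactly 1 works: 1 value at 245 and 5 at 167 total 1080; lower one of the high values by 52 (still ≥ 168) to hit 1028.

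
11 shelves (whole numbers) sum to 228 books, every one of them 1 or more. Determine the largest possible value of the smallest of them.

20

The 11 values sum to 228, so their minimum is at most ⌊228/11⌋ = 20.
Achievable: 3 of them at 20 and 8 at 21 total 228.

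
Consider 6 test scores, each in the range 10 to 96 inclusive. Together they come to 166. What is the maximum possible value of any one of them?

Maximizing one value means minimizing the remaining 5.
The other 5 contribute at least 5 × 10 = 50, leaving at most 166 − 50 = 116.
But each score is capped at 96, so the maximum is 96.
Achievable: one at 96 and the other 5 totalling 70, which fits since 5 × 10 ≤ 70 ≤ 5 × 96.

96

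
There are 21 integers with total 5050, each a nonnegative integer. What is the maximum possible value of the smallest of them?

240

The 21 values sum to 5050, so their minimum is at most ⌊5050/21⌋ = 240.
Equality holds with 11 values of 240 and 10 values of 241.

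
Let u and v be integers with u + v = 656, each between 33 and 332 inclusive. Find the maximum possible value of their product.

With u + v fixed, uv peaks when the two are closest together.
Taking u = 328 and v = 328 (both in [33, 332]) gives uv = 107584.

107584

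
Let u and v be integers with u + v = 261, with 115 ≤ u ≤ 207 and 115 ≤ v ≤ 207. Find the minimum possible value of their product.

For a fixed sum, uv is smallest when u and v are as far apart as possible.
The extreme feasible split is u = 115, v = 146, giving uv = 16790.

16790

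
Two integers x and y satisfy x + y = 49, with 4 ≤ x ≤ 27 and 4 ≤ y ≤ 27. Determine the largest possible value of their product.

600

For a fixed sum, the product xy is largest when x and y are as close as possible.
Taking x = 24 and y = 25 (both in [4, 27]) gives xy = 600.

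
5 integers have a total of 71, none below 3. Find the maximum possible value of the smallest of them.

If every one of the 5 were at least 15, the total would be at least 5 × 15 = 75 > 71.
Taking 4 copies of 14 and 1 copy of 15 gives exactly 71, so 14 is attained.

14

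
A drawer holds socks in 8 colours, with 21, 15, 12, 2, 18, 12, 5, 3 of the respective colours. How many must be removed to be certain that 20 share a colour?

87

In the worst case you take as many as possible of each colour without reaching 20: 19 + 15 + 12 + 2 + 18 + 12 + 5 + 3 = 86.
The next one must give 20 of some colour, so 86 + 1 = 87.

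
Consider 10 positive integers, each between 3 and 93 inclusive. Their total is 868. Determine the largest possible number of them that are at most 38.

1

Each value at 38 or below falls at least 93 − 38 = 55 short of the ceiling 93.
The ceiling total is 10 × 93 = 930, and we need 868, so at most ⌊(930 − 868)/55⌋ = 1 can be that low.
k = 1 is achieved by 1 value at 38 and 9 at 93, total 875; lower one of the 93's by 7 (still > 38) to reach 868.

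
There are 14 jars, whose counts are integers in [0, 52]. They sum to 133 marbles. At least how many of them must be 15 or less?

6

Let j be the number exceeding 15. Then the total is ≥ 16·j + 0·(14 − j) = 0 + 16j.
So 16j ≤ 133 and j ≤ 8; hence at least 14 − 8 = 6 are ≤ 15.
Exactly 6 works: 6 values at 0 and 8 at 16 total 128; raise one of the low values by 5 (still ≤ 15) to hit 133.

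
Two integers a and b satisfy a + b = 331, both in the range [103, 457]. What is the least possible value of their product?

For a fixed sum, ab is smallest when a and b are as far apart as possible.
The extreme feasible split is a = 103, b = 228, giving ab = 23484.

23484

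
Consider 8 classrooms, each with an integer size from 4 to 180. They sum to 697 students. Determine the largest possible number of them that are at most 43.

5

Suppose k of them are at most 43. Those contribute at most 43 each and the rest at most 180 each.
So the total is at most 43k + 180(8 − k) = 1440 − 137k. This must still be ≥ 697, so k ≤ 5.
k = 5 is achieved by 5 values at 43 and 3 at 180, total 755; lower one of the 180's by 58 (still > 43) to reach 697.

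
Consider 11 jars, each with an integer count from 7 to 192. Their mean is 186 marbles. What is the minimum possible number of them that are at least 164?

The total is 11 × 186 = 2046.
If only k of them are at least 164, the other 11 − k are at most 163, so the total is at most k·192 + (11 − k)·163.
This must reach 2046, so k·192 + (11 − k)·163 ≥ 2046, giving k ≥ 9.
Exactly 9 works: 9 values at 192 and 2 at 163 total 2054; lower one of the high values by 8 (still ≥ 164) to hit 2046.

9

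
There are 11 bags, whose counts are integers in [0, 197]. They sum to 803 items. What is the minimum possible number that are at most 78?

If only k of them are at most 78, the other 11 − k are at least 79, so the total is at least (11 − k)·79 + k·0.
This is ≤ 803, so (11 − k)·79 + 0k ≤ 803, which gives k ≥ 1.
Exactly 1 works: 1 value at 0 and 10 at 79 total 790; raise one of the low values by 13 (still ≤ 78) to hit 803.

1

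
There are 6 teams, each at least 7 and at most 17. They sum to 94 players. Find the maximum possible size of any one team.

17

Maximizing one value means minimizing the remaining 5.
The other 5 contribute at least 5 × 7 = 35, leaving at most 94 − 35 = 59.
But each team is capped at 17, so the maximum is 17.
Achievable: one at 17 and the other 5 totalling 77, which fits since 5 × 7 ≤ 77 ≤ 5 × 17.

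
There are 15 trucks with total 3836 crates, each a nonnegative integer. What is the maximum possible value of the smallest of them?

255

The average is 3836/15 < 256, so some value is ≤ 255.
Achievable: 4 of them at 255 and 11 at 256 total 3836.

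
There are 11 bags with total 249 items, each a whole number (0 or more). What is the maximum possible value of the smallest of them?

22

The 11 values sum to 249, so their minimum is at most ⌊249/11⌋ = 22.
Equality holds with 4 values of 22 and 7 values of 23.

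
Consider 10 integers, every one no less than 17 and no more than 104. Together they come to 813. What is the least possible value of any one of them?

17

To make one integer as small as possible, make the other 9 as large as possible.
The other 9 can take up 9 × 104 = 936 ≥ 813 − 17, so one integer can sit at its floor of 17.
Achievable: one at 17 and the other 9 totalling 796, which fits since 9 × 17 ≤ 796 ≤ 9 × 104.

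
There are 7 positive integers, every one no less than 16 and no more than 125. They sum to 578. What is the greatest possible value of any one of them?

125

Maximizing one value means minimizing the remaining 6.
The other 6 contribute at least 6 × 16 = 96, leaving at most 578 − 96 = 482.
But each integer is capped at 125, so the maximum is 125.
Achievable: one at 125 and the other 6 totalling 453, which fits since 6 × 16 ≤ 453 ≤ 6 × 125.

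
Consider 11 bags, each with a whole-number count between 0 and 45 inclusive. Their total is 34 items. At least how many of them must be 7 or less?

7

Each value above 7 is at least 8, contributing at least 8 − 0 = 8 above the floor 0.
The sum exceeds the floor total 0 by 34, so at most ⌊34/8⌋ = 4 exceed 7, and at least 7 are ≤ 7.
Exactly 7 works: 7 values at 0 and 4 at 8 total 32; raise one of the low values by 2 (still ≤ 7) to hit 34.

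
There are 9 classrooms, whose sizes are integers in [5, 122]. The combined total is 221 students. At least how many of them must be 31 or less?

Each value above 31 is at least 32, contributing at least 32 − 5 = 27 above the floor 5.
The sum exceeds the floor total 45 by 176, so at most ⌊176/27⌋ = 6 exceed 31, and at least 3 are ≤ 31.
Exactly 3 works: 3 values at 5 and 6 at 32 total 207; raise one of the low values by 14 (still ≤ 31) to hit 221.

3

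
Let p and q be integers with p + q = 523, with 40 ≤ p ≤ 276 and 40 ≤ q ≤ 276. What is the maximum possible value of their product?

68382

pq = p(523 − p) is maximized when p is as near 523/2 as the bounds allow.
Taking p = 261 and q = 262 (both in [40, 276]) gives pq = 68382.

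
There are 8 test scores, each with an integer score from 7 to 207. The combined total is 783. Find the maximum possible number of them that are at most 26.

Each value at 26 or below falls at least 207 − 26 = 181 short of the ceiling 207.
The ceiling total is 8 × 207 = 1656, and we need 783, so at most ⌊(1656 − 783)/181⌋ = 4 can be that low.
k = 4 is achieved by 4 values at 26 and 4 at 207, total 932; lower one of the 207's by 149 (still > 26) to reach 783.

4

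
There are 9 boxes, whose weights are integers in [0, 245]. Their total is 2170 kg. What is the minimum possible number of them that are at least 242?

Suppose at most 9 − j of them reach 242; then j values are ≤ 241 and the rest ≤ 245.
The total is then ≤ 241·j + 245·(9 − j) = 2205 − 4j. For this to be ≥ 2170 we need j ≤ 8, so at least 9 − 8 = 1 must reach 242.
Exactly 1 works: 1 value at 245 and 8 at 241 total 2173; lower one of the high values by 3 (still ≥ 242) to hit 2170.

1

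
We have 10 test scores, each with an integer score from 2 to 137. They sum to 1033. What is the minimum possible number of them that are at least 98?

2

Each value short of 98 is at most 97, costing at least 137 − 97 = 40 against the maximum total of 1370.
We can afford to lose at most 1370 − 1033 = 337, so at most ⌊337/40⌋ = 8 fall short, and at least 2 are ≥ 98.
Exactly 2 works: 2 values at 137 and 8 at 97 total 1050; lower one of the high values by 17 (still ≥ 98) to hit 1033.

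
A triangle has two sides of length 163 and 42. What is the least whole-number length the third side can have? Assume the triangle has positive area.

The third side must exceed |163 − 42| = 121.
The smallest integer above 121 is 122.

122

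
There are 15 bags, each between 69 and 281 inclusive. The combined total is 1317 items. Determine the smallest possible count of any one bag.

To make one bag as small as possible, make the other 14 as large as possible.
The other 14 can take up 14 × 281 = 3934 ≥ 1317 − 69, so one bag can sit at its floor of 69.
Achievable: one at 69 and the other 14 totalling 1248, which fits since 14 × 69 ≤ 1248 ≤ 14 × 281.

69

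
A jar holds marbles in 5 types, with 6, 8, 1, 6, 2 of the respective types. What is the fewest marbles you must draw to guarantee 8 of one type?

23

In the worst case you take as many as possible of each type without reaching 8: 6 + 7 + 1 + 6 + 2 = 22.
The next one must give 8 of some type, so 22 + 1 = 23.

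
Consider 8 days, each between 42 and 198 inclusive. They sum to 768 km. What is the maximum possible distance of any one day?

198

To make one day as large as possible, make the other 7 as small as possible.
The other 7 contribute at least 7 × 42 = 294, leaving at most 768 − 294 = 474.
But each day is capped at 198, so the maximum is 198.
Achievable: one at 198 and the other 7 totalling 570, which fits since 7 × 42 ≤ 570 ≤ 7 × 198.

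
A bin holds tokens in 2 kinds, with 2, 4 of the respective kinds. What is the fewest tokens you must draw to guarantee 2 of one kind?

3

In the worst case you take as many as possible of each kind without reaching 2: 1 + 1 = 2.
The next one must give 2 of some kind, so 2 + 1 = 3.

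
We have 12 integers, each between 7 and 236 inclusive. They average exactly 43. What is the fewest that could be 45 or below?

The total is 12 × 43 = 516.
If only k of them are at most 45, the other 12 − k are at least 46, so the total is at least (12 − k)·46 + k·7.
This is ≤ 516, so (12 − k)·46 + 7k ≤ 516, which gives k ≥ 1.
Exactly 1 works: 1 value at 7 and 11 at 46 total 513; raise one of the low values by 3 (still ≤ 45) to hit 516.

1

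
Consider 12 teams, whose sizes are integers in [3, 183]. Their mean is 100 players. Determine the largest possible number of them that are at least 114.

10

The total is 12 × 100 = 1200.
With k values at 114 or above and the rest at least 3, the sum is at least 36 + 111k.
Since the sum is 1200, we need 111k ≤ 1164, i.e. k ≤ 10.
k = 10 is achieved by 10 values at 114 and 2 at 3, total 1146; add 54 to one value (staying below 114) to reach 1200.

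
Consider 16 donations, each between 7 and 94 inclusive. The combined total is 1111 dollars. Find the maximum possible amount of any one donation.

To make one donation as large as possible, make the other 15 as small as possible.
The other 15 contribute at least 15 × 7 = 105, leaving at most 1111 − 105 = 1006.
But each donation is capped at 94, so the maximum is 94.
Achievable: one at 94 and the other 15 totalling 1017, which fits since 15 × 7 ≤ 1017 ≤ 15 × 94.

94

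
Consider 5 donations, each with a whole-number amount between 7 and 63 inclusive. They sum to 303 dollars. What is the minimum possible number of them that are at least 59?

Each value short of 59 is at most 58, costing at least 63 − 58 = 5 against the maximum total of 315.
We can afford to lose at most 315 − 303 = 12, so at most ⌊12/5⌋ = 2 fall short, and at least 3 are ≥ 59.
Exactly 3 works: 3 values at 63 and 2 at 58 total 305; lower one of the high values by 2 (still ≥ 59) to hit 303.

3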